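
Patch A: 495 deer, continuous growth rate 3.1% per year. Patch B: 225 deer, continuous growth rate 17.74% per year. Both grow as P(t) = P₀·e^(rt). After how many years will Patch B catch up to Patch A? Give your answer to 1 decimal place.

t ≈ 5.4 years

495·e^(0.031t) = 225·e^(0.1774t)
495/225 = e^((0.1774 − 0.031)t) → ln(2.2) = 0.1464·t
t = 0.78846 / 0.1464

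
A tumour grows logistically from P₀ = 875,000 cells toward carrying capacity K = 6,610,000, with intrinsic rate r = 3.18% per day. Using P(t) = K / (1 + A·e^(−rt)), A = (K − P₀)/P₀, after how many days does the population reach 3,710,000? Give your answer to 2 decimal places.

t ≈ 66.87 days

A = (6610000 − 875000)/875000 = 6.55429
3710000 = 6610000/(1 + 6.55429·e^(−0.0318t)) → 1 + 6.55429·e^(−0.0318t) = 1.78167
e^(−0.0318t) = 0.119261 → t = ln(8.38497)/0.0318 = 2.12644/0.0318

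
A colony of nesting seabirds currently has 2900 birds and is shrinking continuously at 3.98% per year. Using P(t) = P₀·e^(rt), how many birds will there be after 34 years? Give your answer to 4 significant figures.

P(34) = 2900 · e^(-0.0398·34) = 2900 · e^(-1.3532)
= 2900 · 0.25841 ≈ 749.39

≈ 749.4 birds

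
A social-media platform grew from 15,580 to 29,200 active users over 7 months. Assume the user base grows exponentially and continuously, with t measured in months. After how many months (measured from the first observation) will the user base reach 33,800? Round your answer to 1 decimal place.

t ≈ 8.6 months

r = ln(29200/15580) / 7 ≈ 0.08974 per month
t = ln(33800/15580) / r = 0.77447 / 0.08974 ≈ 8.63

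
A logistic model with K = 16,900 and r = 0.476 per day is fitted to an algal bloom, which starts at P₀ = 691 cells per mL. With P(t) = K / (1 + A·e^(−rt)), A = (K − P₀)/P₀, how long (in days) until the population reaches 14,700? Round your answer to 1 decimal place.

t ≈ 10.6 days

A = (16900 − 691)/691 = 23.45731
14700 = 16900/(1 + 23.45731·e^(−0.476t)) → 1 + 23.45731·e^(−0.476t) = 1.14966
e^(−0.476t) = 0.00638 → t = ln(156.73747)/0.476 = 5.05457/0.476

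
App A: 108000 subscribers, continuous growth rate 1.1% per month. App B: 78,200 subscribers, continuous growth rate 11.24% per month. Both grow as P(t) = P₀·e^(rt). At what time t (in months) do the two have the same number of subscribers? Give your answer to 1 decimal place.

108000·e^(0.011t) = 78200·e^(0.1124t)
108000/78200 = e^((0.1124 − 0.011)t) → ln(1.38107) = 0.1014·t
t = 0.32286 / 0.1014

t ≈ 3.2 months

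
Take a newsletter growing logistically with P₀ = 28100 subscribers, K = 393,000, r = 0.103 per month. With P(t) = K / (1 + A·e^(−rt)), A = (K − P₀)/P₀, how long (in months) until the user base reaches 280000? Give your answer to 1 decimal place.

A = (393000 − 28100)/28100 = 12.98577
280000 = 393000/(1 + 12.98577·e^(−0.103t)) → 1 + 12.98577·e^(−0.103t) = 1.40357
e^(−0.103t) = 0.031078 → t = ln(32.17712)/0.103 = 3.47126/0.103

t ≈ 33.7 months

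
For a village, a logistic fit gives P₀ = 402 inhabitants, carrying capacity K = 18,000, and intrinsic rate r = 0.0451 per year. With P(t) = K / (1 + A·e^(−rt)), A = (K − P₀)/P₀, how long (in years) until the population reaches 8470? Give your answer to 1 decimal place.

t ≈ 81.2 years

A = (18000 − 402)/402 = 43.77612
8470 = 18000/(1 + 43.77612·e^(−0.0451t)) → 1 + 43.77612·e^(−0.0451t) = 2.12515
e^(−0.0451t) = 0.025702 → t = ln(38.907)/0.0451 = 3.66117/0.0451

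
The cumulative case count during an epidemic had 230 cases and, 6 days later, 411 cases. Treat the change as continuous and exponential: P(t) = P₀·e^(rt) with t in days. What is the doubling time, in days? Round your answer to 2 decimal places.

doubling time ≈ 7.16 days

r = ln(411/230) / 6 = ln(1.78696) / 6 ≈ 0.096752 per day
doubling time = ln 2 / |r| = 0.69315 / 0.096752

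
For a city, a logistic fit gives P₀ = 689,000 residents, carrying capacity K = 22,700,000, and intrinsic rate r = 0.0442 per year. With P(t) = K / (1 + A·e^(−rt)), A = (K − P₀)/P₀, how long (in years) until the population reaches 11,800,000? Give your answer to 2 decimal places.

t ≈ 80.17 years

A = (22700000 − 689000)/689000 = 31.9463
11800000 = 22700000/(1 + 31.9463·e^(−0.0442t)) → 1 + 31.9463·e^(−0.0442t) = 1.92373
e^(−0.0442t) = 0.028915 → t = ln(34.58407)/0.0442 = 3.54339/0.0442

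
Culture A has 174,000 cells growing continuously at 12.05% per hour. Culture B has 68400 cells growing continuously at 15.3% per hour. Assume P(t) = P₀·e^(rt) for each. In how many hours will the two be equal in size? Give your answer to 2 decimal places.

174000·e^(0.1205t) = 68400·e^(0.153t)
174000/68400 = e^((0.153 − 0.1205)t) → ln(2.54386) = 0.0325·t
t = 0.93368 / 0.0325

t ≈ 28.73 hours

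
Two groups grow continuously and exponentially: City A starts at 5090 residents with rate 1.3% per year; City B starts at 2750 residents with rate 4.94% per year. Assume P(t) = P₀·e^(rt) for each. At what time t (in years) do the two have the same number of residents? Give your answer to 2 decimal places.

t ≈ 16.91 years

5090·e^(0.013t) = 2750·e^(0.0494t)
5090/2750 = e^((0.0494 − 0.013)t) → ln(1.85091) = 0.0364·t
t = 0.61568 / 0.0364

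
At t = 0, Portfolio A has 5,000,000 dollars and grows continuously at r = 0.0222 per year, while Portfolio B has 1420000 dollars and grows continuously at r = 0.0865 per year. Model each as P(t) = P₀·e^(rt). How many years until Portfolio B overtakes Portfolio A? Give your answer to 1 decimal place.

t ≈ 19.6 years

5000000·e^(0.0222t) = 1420000·e^(0.0865t)
5000000/1420000 = e^((0.0865 − 0.0222)t) → ln(3.52113) = 0.0643·t
t = 1.25878 / 0.0643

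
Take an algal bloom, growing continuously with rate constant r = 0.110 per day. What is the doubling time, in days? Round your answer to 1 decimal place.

doubling time ≈ 6.3 days

doubling time = ln(2) / |r| = 0.69315 / 0.11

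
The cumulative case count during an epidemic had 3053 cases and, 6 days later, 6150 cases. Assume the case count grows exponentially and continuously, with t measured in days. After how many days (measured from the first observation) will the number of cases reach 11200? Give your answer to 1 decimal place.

t ≈ 11.1 days

r = ln(6150/3053) / 6 ≈ 0.116721 per day
t = ln(11200/3053) / r = 1.29979 / 0.116721 ≈ 11.136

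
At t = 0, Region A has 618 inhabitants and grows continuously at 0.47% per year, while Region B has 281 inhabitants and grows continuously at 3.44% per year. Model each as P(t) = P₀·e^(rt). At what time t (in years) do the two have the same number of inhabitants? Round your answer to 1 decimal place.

t ≈ 26.5 years

618·e^(0.0047t) = 281·e^(0.0344t)
618/281 = e^((0.0344 − 0.0047)t) → ln(2.19929) = 0.0297·t
t = 0.78813 / 0.0297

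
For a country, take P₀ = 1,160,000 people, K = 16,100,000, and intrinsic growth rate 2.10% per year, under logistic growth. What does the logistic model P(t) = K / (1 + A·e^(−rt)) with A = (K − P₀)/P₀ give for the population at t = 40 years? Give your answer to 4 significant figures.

A = (16100000 − 1160000)/1160000 = 12.87931
P(40) = 16100000 / (1 + 12.87931·e^(−0.021·40)) = 16100000 / (1 + 12.87931·0.431711)
= 16100000 / 6.56013 ≈ 2454218.23

≈ 2,454,000 people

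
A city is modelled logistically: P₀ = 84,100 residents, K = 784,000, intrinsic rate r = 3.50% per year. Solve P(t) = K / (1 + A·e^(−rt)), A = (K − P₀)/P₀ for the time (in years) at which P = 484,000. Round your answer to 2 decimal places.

t ≈ 74.21 years

A = (784000 − 84100)/84100 = 8.32224
484000 = 784000/(1 + 8.32224·e^(−0.035t)) → 1 + 8.32224·e^(−0.035t) = 1.61983
e^(−0.035t) = 0.074479 → t = ln(13.42654)/0.035 = 2.59723/0.035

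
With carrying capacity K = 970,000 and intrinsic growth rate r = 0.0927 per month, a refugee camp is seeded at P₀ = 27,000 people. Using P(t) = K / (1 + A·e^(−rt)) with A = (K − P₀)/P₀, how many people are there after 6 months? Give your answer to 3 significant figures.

A = (970000 − 27000)/27000 = 34.92593
P(6) = 970000 / (1 + 34.92593·e^(−0.0927·6)) = 970000 / (1 + 34.92593·0.573384)
= 970000 / 21.02596 ≈ 46133.45

≈ 46,100 people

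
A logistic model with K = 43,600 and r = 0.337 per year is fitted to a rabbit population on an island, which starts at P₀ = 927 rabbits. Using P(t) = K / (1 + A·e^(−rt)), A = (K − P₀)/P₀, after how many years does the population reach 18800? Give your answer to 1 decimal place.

t ≈ 10.5 years

A = (43600 − 927)/927 = 46.03344
18800 = 43600/(1 + 46.03344·e^(−0.337t)) → 1 + 46.03344·e^(−0.337t) = 2.31915
e^(−0.337t) = 0.028656 → t = ln(34.89632)/0.337 = 3.55238/0.337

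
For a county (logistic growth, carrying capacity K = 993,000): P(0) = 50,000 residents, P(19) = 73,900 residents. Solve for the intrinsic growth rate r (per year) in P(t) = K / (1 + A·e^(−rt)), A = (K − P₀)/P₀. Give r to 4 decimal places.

r ≈ 0.0219 per year

A = (993000 − 50000)/50000 = 18.86
73900 = 993000/(1 + 18.86·e^(−r·19)) → e^(−19r) = (13.43708 − 1)/18.86 = 0.659442
r = −ln(0.659442)/19 = 0.41636/19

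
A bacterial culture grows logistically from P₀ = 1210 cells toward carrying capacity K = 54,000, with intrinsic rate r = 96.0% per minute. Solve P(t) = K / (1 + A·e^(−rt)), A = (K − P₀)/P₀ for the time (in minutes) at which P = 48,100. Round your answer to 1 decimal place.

t ≈ 6.1 minutes

A = (54000 − 1210)/1210 = 43.6281
48100 = 54000/(1 + 43.6281·e^(−0.96t)) → 1 + 43.6281·e^(−0.96t) = 1.12266
e^(−0.96t) = 0.002812 → t = ln(355.67993)/0.96 = 5.87403/0.96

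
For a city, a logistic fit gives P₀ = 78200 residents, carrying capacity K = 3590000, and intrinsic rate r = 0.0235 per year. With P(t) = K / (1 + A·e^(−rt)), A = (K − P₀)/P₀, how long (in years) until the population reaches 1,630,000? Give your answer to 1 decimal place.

t ≈ 154.1 years

A = (3590000 − 78200)/78200 = 44.90793
1630000 = 3590000/(1 + 44.90793·e^(−0.0235t)) → 1 + 44.90793·e^(−0.0235t) = 2.20245
e^(−0.0235t) = 0.026776 → t = ln(37.3469)/0.0235 = 3.62025/0.0235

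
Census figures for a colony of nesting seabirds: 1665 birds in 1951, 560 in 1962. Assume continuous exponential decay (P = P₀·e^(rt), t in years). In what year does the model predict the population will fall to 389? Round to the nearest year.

year 1966

r = ln(560/1665) / 11 = -1.08964/11 ≈ -0.099059 per year
t = ln(389/1665) / r = -1.454/-0.099059 ≈ 14.68 years after 1951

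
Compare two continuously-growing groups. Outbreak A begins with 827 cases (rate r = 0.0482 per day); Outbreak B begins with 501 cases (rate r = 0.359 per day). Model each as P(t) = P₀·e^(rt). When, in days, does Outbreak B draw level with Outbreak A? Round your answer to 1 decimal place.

t ≈ 1.6 days

827·e^(0.0482t) = 501·e^(0.359t)
827/501 = e^((0.359 − 0.0482)t) → ln(1.6507) = 0.3108·t
t = 0.5012 / 0.3108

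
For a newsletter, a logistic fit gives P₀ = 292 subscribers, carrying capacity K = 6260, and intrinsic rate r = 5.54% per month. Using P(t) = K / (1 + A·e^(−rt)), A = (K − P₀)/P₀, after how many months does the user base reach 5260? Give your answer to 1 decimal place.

A = (6260 − 292)/292 = 20.43836
5260 = 6260/(1 + 20.43836·e^(−0.0554t)) → 1 + 20.43836·e^(−0.0554t) = 1.19011
e^(−0.0554t) = 0.009302 → t = ln(107.50575)/0.0554 = 4.67754/0.0554

t ≈ 84.4 months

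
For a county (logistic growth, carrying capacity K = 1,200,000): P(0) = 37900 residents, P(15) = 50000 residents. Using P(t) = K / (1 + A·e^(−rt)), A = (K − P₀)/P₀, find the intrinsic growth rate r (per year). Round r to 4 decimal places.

r ≈ 0.0192 per year

A = (1200000 − 37900)/37900 = 30.66227
50000 = 1200000/(1 + 30.66227·e^(−r·15)) → e^(−15r) = (24 − 1)/30.66227 = 0.750108
r = −ln(0.750108)/15 = 0.28754/15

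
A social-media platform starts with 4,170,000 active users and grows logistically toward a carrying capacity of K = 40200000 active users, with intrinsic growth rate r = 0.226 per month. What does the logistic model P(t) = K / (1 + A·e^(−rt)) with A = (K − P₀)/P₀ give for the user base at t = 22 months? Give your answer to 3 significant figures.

A = (40200000 − 4170000)/4170000 = 8.64029
P(22) = 40200000 / (1 + 8.64029·e^(−0.226·22)) = 40200000 / (1 + 8.64029·0.006929)
= 40200000 / 1.05987 ≈ 37929146.52

≈ 37,900,000 active users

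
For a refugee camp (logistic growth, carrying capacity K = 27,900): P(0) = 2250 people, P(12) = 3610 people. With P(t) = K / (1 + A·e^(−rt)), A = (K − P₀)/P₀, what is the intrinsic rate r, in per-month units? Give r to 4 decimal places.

A = (27900 − 2250)/2250 = 11.4
3610 = 27900/(1 + 11.4·e^(−r·12)) → e^(−12r) = (7.72853 − 1)/11.4 = 0.590222
r = −ln(0.590222)/12 = 0.52726/12

r ≈ 0.0439 per month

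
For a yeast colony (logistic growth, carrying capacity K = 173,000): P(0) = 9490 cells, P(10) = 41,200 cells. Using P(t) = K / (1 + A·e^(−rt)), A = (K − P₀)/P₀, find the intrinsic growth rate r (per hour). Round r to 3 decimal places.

r ≈ 0.168 per hour

A = (173000 − 9490)/9490 = 17.22972
41200 = 173000/(1 + 17.22972·e^(−r·10)) → e^(−10r) = (4.19903 − 1)/17.22972 = 0.185669
r = −ln(0.185669)/10 = 1.68379/10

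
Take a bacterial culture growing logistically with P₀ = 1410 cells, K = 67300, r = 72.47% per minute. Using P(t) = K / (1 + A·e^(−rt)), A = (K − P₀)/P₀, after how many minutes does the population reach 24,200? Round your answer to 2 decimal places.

t ≈ 4.51 minutes

A = (67300 − 1410)/1410 = 46.7305
24200 = 67300/(1 + 46.7305·e^(−0.7247t)) → 1 + 46.7305·e^(−0.7247t) = 2.78099
e^(−0.7247t) = 0.038112 → t = ln(26.23847)/0.7247 = 3.26723/0.7247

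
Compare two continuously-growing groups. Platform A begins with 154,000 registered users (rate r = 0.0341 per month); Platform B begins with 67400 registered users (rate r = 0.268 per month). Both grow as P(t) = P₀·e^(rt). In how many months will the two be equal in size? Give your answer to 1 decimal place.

154000·e^(0.0341t) = 67400·e^(0.268t)
154000/67400 = e^((0.268 − 0.0341)t) → ln(2.28487) = 0.2339·t
t = 0.82631 / 0.2339

t ≈ 3.5 months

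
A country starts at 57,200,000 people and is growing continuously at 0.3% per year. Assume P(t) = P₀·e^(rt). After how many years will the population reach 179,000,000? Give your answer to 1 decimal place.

t ≈ 380.3 years

179000000 = 57200000 · e^(0.003·t)
t = ln(179000000/57200000) / 0.003 = ln(3.12937) / 0.003 = 1.14083 / 0.003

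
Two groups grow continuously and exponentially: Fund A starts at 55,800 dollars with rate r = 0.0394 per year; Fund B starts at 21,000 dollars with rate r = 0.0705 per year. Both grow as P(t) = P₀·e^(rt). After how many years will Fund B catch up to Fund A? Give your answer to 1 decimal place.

t ≈ 31.4 years

55800·e^(0.0394t) = 21000·e^(0.0705t)
55800/21000 = e^((0.0705 − 0.0394)t) → ln(2.65714) = 0.0311·t
t = 0.97725 / 0.0311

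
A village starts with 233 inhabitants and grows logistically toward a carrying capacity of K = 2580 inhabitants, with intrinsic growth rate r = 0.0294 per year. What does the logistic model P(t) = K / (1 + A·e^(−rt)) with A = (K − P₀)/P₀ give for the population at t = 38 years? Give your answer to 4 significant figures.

A = (2580 − 233)/233 = 10.07296
P(38) = 2580 / (1 + 10.07296·e^(−0.0294·38)) = 2580 / (1 + 10.07296·0.327195)
= 2580 / 4.29582 ≈ 600.58

≈ 600.6 inhabitants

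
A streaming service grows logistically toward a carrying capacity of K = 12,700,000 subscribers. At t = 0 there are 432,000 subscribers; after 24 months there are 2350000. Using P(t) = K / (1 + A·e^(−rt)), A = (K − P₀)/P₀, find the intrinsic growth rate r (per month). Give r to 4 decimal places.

A = (12700000 − 432000)/432000 = 28.39815
2350000 = 12700000/(1 + 28.39815·e^(−r·24)) → e^(−24r) = (5.40426 − 1)/28.39815 = 0.15509
r = −ln(0.15509)/24 = 1.86375/24

r ≈ 0.0777 per month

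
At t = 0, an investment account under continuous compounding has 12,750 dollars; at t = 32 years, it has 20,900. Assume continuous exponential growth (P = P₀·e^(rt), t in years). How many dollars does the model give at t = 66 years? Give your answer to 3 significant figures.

r = ln(20900/12750) / 32 ≈ 0.015444 per year
P(66) = 12750 · e^(0.015444·66) = 12750 · 2.77132 ≈ 35334.35

≈ 35,300 dollars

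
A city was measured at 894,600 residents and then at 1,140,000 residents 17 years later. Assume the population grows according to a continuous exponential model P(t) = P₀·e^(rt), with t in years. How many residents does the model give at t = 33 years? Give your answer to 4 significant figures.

r = ln(1140000/894600) / 17 ≈ 0.014259 per year
P(33) = 894600 · e^(0.014259·33) = 894600 · 1.60088 ≈ 1432148.67

≈ 1,432,000 residents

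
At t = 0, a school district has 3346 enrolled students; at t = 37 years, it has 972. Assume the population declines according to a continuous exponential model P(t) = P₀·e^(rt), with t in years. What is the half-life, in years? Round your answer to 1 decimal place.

r = ln(972/3346) / 37 = ln(0.2905) / 37 ≈ -0.03341 per year
half-life = ln 2 / |r| = 0.69315 / 0.03341

half-life ≈ 20.7 years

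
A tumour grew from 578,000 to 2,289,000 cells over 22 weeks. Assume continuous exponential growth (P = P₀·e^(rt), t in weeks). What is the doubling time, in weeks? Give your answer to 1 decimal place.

r = ln(2289000/578000) / 22 = ln(3.96021) / 22 ≈ 0.062559 per week
doubling time = ln 2 / |r| = 0.69315 / 0.062559

doubling time ≈ 11.1 weeks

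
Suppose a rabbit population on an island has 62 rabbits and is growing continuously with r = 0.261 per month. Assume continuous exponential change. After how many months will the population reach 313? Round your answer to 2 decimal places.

t ≈ 6.20 months

313 = 62 · e^(0.261·t)
t = ln(313/62) / 0.261 = ln(5.04839) / 0.261 = 1.61907 / 0.261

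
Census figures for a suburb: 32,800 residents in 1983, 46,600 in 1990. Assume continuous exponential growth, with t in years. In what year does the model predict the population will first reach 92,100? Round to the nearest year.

year 2004

r = ln(46600/32800) / 7 = 0.35117/7 ≈ 0.050167 per year
t = ln(92100/32800) / r = 1.03245/0.050167 ≈ 20.58 years after 1983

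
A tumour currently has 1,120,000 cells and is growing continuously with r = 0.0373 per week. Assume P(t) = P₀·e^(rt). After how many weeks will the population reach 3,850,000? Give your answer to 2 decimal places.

3850000 = 1120000 · e^(0.0373·t)
t = ln(3850000/1120000) / 0.0373 = ln(3.4375) / 0.0373 = 1.23474 / 0.0373

t ≈ 33.10 weeks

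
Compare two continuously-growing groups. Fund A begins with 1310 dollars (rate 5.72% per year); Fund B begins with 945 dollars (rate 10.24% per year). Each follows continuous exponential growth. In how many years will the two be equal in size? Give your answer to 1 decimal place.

t ≈ 7.2 years

1310·e^(0.0572t) = 945·e^(0.1024t)
1310/945 = e^((0.1024 − 0.0572)t) → ln(1.38624) = 0.0452·t
t = 0.3266 / 0.0452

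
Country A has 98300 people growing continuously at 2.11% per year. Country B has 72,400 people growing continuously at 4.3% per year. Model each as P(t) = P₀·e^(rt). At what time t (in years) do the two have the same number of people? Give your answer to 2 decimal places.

t ≈ 13.96 years

98300·e^(0.0211t) = 72400·e^(0.043t)
98300/72400 = e^((0.043 − 0.0211)t) → ln(1.35773) = 0.0219·t
t = 0.30582 / 0.0219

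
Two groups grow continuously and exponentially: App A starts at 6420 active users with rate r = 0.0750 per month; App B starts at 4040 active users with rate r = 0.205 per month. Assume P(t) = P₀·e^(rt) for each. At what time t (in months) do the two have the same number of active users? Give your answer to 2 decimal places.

t ≈ 3.56 months

6420·e^(0.075t) = 4040·e^(0.205t)
6420/4040 = e^((0.205 − 0.075)t) → ln(1.58911) = 0.13·t
t = 0.46317 / 0.13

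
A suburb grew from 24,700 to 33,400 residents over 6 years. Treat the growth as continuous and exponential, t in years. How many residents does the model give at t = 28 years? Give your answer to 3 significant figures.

≈ 101,000 residents

r = ln(33400/24700) / 6 ≈ 0.050292 per year
P(28) = 24700 · e^(0.050292·28) = 24700 · 4.0885 ≈ 100986.04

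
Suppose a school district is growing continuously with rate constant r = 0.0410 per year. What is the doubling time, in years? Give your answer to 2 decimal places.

doubling time = ln(2) / |r| = 0.69315 / 0.041

doubling time ≈ 16.91 years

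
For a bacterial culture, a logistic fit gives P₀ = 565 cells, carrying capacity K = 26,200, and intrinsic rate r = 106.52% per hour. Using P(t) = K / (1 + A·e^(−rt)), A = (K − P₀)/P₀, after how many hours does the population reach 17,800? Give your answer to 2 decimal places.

t ≈ 4.29 hours

A = (26200 − 565)/565 = 45.37168
17800 = 26200/(1 + 45.37168·e^(−1.0652t)) → 1 + 45.37168·e^(−1.0652t) = 1.47191
e^(−1.0652t) = 0.010401 → t = ln(96.14475)/1.0652 = 4.56585/1.0652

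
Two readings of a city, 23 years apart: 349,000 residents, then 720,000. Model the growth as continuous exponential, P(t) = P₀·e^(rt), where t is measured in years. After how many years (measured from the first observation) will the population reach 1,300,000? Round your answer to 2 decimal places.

t ≈ 41.77 years

r = ln(720000/349000) / 23 ≈ 0.031486 per year
t = ln(1300000/349000) / r = 1.31505 / 0.031486 ≈ 41.766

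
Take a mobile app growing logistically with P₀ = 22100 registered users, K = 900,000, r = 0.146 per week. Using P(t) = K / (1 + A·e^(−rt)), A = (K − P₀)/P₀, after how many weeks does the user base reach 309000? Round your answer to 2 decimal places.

A = (900000 − 22100)/22100 = 39.72398
309000 = 900000/(1 + 39.72398·e^(−0.146t)) → 1 + 39.72398·e^(−0.146t) = 2.91262
e^(−0.146t) = 0.048148 → t = ln(20.76939)/0.146 = 3.03348/0.146

t ≈ 20.78 weeks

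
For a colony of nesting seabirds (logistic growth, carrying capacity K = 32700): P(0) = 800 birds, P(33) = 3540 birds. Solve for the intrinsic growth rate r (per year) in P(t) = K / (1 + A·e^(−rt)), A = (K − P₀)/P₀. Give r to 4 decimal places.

A = (32700 − 800)/800 = 39.875
3540 = 32700/(1 + 39.875·e^(−r·33)) → e^(−33r) = (9.23729 − 1)/39.875 = 0.206578
r = −ln(0.206578)/33 = 1.57708/33

r ≈ 0.0478 per year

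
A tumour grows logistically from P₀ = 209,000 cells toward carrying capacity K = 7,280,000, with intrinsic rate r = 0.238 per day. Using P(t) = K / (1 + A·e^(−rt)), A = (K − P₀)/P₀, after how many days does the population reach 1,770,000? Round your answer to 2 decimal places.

t ≈ 10.02 days

A = (7280000 − 209000)/209000 = 33.83254
1770000 = 7280000/(1 + 33.83254·e^(−0.238t)) → 1 + 33.83254·e^(−0.238t) = 4.11299
e^(−0.238t) = 0.092012 → t = ln(10.86816)/0.238 = 2.38584/0.238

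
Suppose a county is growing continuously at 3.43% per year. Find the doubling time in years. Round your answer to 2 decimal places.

doubling time ≈ 20.21 years

doubling time = ln(2) / |r| = 0.69315 / 0.0343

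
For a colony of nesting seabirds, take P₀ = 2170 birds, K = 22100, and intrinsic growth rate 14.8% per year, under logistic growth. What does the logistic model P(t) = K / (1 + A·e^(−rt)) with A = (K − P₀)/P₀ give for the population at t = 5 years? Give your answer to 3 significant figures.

≈ 4,110 birds

A = (22100 − 2170)/2170 = 9.18433
P(5) = 22100 / (1 + 9.18433·e^(−0.148·5)) = 22100 / (1 + 9.18433·0.477114)
= 22100 / 5.38197 ≈ 4106.3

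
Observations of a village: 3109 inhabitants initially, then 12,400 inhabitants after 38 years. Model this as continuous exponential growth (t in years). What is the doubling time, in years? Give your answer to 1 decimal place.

doubling time ≈ 19.0 years

r = ln(12400/3109) / 38 = ln(3.98842) / 38 ≈ 0.036405 per year
doubling time = ln 2 / |r| = 0.69315 / 0.036405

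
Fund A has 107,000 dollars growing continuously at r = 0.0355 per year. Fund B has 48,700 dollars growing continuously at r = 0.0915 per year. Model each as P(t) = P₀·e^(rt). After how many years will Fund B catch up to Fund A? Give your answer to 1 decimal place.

107000·e^(0.0355t) = 48700·e^(0.0915t)
107000/48700 = e^((0.0915 − 0.0355)t) → ln(2.19713) = 0.056·t
t = 0.78715 / 0.056

t ≈ 14.1 years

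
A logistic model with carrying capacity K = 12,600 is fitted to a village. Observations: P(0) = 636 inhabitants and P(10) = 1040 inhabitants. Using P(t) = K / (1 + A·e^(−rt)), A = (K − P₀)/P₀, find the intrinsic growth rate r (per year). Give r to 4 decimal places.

A = (12600 − 636)/636 = 18.81132
1040 = 12600/(1 + 18.81132·e^(−r·10)) → e^(−10r) = (12.11538 − 1)/18.81132 = 0.590888
r = −ln(0.590888)/10 = 0.52613/10

r ≈ 0.0526 per year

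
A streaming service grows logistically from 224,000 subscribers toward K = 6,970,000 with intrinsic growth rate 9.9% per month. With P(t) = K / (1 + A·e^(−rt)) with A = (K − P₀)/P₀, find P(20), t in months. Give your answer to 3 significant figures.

A = (6970000 − 224000)/224000 = 30.11607
P(20) = 6970000 / (1 + 30.11607·e^(−0.099·20)) = 6970000 / (1 + 30.11607·0.138069)
= 6970000 / 5.1581 ≈ 1351271.97

≈ 1,350,000 subscribers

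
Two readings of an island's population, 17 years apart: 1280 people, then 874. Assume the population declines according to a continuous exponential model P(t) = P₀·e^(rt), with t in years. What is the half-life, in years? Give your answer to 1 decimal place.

half-life ≈ 30.9 years

r = ln(874/1280) / 17 = ln(0.68281) / 17 ≈ -0.022443 per year
half-life = ln 2 / |r| = 0.69315 / 0.022443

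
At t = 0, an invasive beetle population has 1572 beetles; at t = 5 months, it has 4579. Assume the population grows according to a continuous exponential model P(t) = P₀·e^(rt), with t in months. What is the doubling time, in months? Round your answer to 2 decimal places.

r = ln(4579/1572) / 5 = ln(2.91285) / 5 ≈ 0.213826 per month
doubling time = ln 2 / |r| = 0.69315 / 0.213826

doubling time ≈ 3.24 months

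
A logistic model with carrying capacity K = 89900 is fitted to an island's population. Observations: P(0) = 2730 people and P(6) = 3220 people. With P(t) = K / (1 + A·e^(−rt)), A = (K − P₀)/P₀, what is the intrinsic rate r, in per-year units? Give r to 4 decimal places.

A = (89900 − 2730)/2730 = 31.9304
3220 = 89900/(1 + 31.9304·e^(−r·6)) → e^(−6r) = (27.91925 − 1)/31.9304 = 0.84306
r = −ln(0.84306)/6 = 0.17072/6

r ≈ 0.0285 per year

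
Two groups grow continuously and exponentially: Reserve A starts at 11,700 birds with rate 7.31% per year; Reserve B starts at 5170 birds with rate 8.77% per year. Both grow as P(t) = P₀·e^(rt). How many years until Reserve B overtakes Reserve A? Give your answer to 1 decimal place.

t ≈ 55.9 years

11700·e^(0.0731t) = 5170·e^(0.0877t)
11700/5170 = e^((0.0877 − 0.0731)t) → ln(2.26306) = 0.0146·t
t = 0.81672 / 0.0146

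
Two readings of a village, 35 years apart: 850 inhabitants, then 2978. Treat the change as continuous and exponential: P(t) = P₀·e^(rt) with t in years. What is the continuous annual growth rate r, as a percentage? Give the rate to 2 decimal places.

2978 = 850 · e^(r·35)
e^(35r) = 2978/850 = 3.50353
r = ln(3.50353) / 35 = 1.25377 / 35

r ≈ 3.58% per year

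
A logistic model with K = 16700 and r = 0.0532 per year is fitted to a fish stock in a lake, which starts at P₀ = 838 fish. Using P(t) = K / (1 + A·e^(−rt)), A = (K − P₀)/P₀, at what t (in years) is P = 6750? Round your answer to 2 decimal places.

A = (16700 − 838)/838 = 18.9284
6750 = 16700/(1 + 18.9284·e^(−0.0532t)) → 1 + 18.9284·e^(−0.0532t) = 2.47407
e^(−0.0532t) = 0.077876 → t = ln(12.84088)/0.0532 = 2.55263/0.0532

t ≈ 47.98 years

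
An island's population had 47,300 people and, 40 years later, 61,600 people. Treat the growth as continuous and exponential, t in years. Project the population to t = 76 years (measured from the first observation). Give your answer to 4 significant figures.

r = ln(61600/47300) / 40 ≈ 0.006604 per year
P(76) = 47300 · e^(0.006604·76) = 47300 · 1.65184 ≈ 78131.89

≈ 78,130 people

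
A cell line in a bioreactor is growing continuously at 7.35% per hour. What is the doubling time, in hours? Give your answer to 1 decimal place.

doubling time = ln(2) / |r| = 0.69315 / 0.0735

doubling time ≈ 9.4 hours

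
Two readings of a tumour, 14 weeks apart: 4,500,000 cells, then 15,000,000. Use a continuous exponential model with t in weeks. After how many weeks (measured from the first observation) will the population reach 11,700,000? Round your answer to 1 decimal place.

r = ln(15000000/4500000) / 14 ≈ 0.085998 per week
t = ln(11700000/4500000) / r = 0.95551 / 0.085998 ≈ 11.111

t ≈ 11.1 weeks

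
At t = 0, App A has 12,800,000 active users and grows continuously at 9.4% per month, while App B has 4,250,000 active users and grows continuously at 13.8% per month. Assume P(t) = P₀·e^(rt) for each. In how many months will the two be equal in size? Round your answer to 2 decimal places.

12800000·e^(0.094t) = 4250000·e^(0.138t)
12800000/4250000 = e^((0.138 − 0.094)t) → ln(3.01176) = 0.044·t
t = 1.10253 / 0.044

t ≈ 25.06 months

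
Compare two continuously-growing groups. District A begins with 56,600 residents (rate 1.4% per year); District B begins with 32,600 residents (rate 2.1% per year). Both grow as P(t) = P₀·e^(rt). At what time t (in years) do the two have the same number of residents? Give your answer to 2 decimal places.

56600·e^(0.014t) = 32600·e^(0.021t)
56600/32600 = e^((0.021 − 0.014)t) → ln(1.7362) = 0.007·t
t = 0.5517 / 0.007

t ≈ 78.81 years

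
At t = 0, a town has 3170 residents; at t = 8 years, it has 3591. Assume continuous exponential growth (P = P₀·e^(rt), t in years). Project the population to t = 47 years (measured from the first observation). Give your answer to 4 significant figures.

≈ 6,595 residents

r = ln(3591/3170) / 8 ≈ 0.015587 per year
P(47) = 3170 · e^(0.015587·47) = 3170 · 2.0805 ≈ 6595.18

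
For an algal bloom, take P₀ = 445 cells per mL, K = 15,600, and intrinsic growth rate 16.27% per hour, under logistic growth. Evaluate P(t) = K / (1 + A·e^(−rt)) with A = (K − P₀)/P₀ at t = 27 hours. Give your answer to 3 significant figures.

A = (15600 − 445)/445 = 34.05618
P(27) = 15600 / (1 + 34.05618·e^(−0.1627·27)) = 15600 / (1 + 34.05618·0.012365)
= 15600 / 1.4211 ≈ 10977.42

≈ 11,000 cells per mL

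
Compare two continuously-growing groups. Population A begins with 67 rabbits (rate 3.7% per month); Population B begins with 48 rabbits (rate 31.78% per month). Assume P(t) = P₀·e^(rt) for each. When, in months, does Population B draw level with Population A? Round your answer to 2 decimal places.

t ≈ 1.19 months

67·e^(0.037t) = 48·e^(0.3178t)
67/48 = e^((0.3178 − 0.037)t) → ln(1.39583) = 0.2808·t
t = 0.33349 / 0.2808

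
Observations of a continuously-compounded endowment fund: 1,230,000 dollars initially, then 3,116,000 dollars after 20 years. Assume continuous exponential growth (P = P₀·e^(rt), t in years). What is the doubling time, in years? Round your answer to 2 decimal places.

doubling time ≈ 14.91 years

r = ln(3116000/1230000) / 20 = ln(2.53333) / 20 ≈ 0.046477 per year
doubling time = ln 2 / |r| = 0.69315 / 0.046477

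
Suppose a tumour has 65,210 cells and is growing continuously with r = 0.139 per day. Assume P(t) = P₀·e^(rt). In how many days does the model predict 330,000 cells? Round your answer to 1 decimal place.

t ≈ 11.7 days

330000 = 65210 · e^(0.139·t)
t = ln(330000/65210) / 0.139 = ln(5.06057) / 0.139 = 1.62148 / 0.139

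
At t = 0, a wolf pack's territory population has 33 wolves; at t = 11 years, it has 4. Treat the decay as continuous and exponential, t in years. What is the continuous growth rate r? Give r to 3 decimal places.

r ≈ -0.192 per year

4 = 33 · e^(r·11)
e^(11r) = 4/33 = 0.12121
r = ln(0.12121) / 11 = -2.11021 / 11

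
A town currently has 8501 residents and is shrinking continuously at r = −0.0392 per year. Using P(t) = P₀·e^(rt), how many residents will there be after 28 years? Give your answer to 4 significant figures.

≈ 2,837 residents

P(28) = 8501 · e^(-0.0392·28) = 8501 · e^(-1.0976)
= 8501 · 0.33367 ≈ 2836.54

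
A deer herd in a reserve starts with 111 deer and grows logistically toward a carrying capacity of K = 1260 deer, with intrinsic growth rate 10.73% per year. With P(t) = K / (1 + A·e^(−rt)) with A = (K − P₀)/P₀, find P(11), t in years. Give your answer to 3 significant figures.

≈ 301 deer

A = (1260 − 111)/111 = 10.35135
P(11) = 1260 / (1 + 10.35135·e^(−0.1073·11)) = 1260 / (1 + 10.35135·0.307187)
= 1260 / 4.1798 ≈ 301.45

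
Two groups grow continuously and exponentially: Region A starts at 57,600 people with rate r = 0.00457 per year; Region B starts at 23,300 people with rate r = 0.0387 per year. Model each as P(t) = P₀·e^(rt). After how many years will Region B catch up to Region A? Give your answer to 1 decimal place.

57600·e^(0.00457t) = 23300·e^(0.0387t)
57600/23300 = e^((0.0387 − 0.00457)t) → ln(2.4721) = 0.03413·t
t = 0.90507 / 0.03413

t ≈ 26.5 years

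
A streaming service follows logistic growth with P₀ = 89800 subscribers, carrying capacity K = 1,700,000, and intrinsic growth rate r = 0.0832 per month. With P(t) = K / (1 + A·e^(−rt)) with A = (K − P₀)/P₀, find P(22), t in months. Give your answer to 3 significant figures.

≈ 439,000 subscribers

A = (1700000 − 89800)/89800 = 17.93096
P(22) = 1700000 / (1 + 17.93096·e^(−0.0832·22)) = 1700000 / (1 + 17.93096·0.160349)
= 1700000 / 3.87522 ≈ 438684.93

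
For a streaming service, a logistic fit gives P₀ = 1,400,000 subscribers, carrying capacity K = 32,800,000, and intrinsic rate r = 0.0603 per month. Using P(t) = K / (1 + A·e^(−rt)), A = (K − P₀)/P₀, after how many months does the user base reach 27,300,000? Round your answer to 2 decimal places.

A = (32800000 − 1400000)/1400000 = 22.42857
27300000 = 32800000/(1 + 22.42857·e^(−0.0603t)) → 1 + 22.42857·e^(−0.0603t) = 1.20147
e^(−0.0603t) = 0.008983 → t = ln(111.32727)/0.0603 = 4.71247/0.0603

t ≈ 78.15 months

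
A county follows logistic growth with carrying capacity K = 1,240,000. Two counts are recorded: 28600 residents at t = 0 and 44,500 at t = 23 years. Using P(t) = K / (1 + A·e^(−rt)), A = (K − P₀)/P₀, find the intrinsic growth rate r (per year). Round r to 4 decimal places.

A = (1240000 − 28600)/28600 = 42.35664
44500 = 1240000/(1 + 42.35664·e^(−r·23)) → e^(−23r) = (27.86517 − 1)/42.35664 = 0.634261
r = −ln(0.634261)/23 = 0.45529/23

r ≈ 0.0198 per year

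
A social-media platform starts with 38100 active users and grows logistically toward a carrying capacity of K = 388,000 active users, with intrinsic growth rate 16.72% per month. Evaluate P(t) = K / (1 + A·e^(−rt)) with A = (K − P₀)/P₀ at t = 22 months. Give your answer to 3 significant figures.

≈ 315,000 active users

A = (388000 − 38100)/38100 = 9.18373
P(22) = 388000 / (1 + 9.18373·e^(−0.1672·22)) = 388000 / (1 + 9.18373·0.025263)
= 388000 / 1.23201 ≈ 314932.04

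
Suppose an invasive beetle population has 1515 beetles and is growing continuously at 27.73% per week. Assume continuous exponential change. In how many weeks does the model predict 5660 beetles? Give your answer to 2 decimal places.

t ≈ 4.75 weeks

5660 = 1515 · e^(0.2773·t)
t = ln(5660/1515) / 0.2773 = ln(3.73597) / 0.2773 = 1.31801 / 0.2773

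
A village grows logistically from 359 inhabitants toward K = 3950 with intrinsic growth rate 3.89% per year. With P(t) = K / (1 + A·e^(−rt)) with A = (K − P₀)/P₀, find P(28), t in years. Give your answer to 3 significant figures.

≈ 905 inhabitants

A = (3950 − 359)/359 = 10.00279
P(28) = 3950 / (1 + 10.00279·e^(−0.0389·28)) = 3950 / (1 + 10.00279·0.336486)
= 3950 / 4.36579 ≈ 904.76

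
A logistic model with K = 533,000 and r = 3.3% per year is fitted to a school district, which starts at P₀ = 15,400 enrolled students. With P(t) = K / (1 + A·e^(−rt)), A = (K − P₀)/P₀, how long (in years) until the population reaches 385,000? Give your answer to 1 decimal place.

A = (533000 − 15400)/15400 = 33.61039
385000 = 533000/(1 + 33.61039·e^(−0.033t)) → 1 + 33.61039·e^(−0.033t) = 1.38442
e^(−0.033t) = 0.011437 → t = ln(87.43243)/0.033 = 4.47087/0.033

t ≈ 135.5 years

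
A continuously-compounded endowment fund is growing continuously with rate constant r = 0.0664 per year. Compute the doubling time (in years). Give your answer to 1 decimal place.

doubling time ≈ 10.4 years

doubling time = ln(2) / |r| = 0.69315 / 0.0664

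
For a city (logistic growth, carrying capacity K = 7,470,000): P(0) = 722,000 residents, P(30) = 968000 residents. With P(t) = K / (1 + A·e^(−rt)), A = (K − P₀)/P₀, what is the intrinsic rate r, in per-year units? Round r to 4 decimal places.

r ≈ 0.0110 per year

A = (7470000 − 722000)/722000 = 9.34626
968000 = 7470000/(1 + 9.34626·e^(−r·30)) → e^(−30r) = (7.71694 − 1)/9.34626 = 0.718677
r = −ln(0.718677)/30 = 0.33034/30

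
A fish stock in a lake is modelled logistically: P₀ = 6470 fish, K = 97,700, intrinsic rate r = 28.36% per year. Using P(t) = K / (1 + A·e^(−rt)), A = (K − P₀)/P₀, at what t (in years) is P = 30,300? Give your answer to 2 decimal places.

A = (97700 − 6470)/6470 = 14.10046
30300 = 97700/(1 + 14.10046·e^(−0.2836t)) → 1 + 14.10046·e^(−0.2836t) = 3.22442
e^(−0.2836t) = 0.157755 → t = ln(6.33893)/0.2836 = 1.84671/0.2836

t ≈ 6.51 years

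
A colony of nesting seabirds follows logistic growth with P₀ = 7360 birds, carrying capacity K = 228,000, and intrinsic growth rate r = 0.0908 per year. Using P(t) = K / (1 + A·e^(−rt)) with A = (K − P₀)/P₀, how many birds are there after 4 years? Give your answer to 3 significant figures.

≈ 10,400 birds

A = (228000 − 7360)/7360 = 29.97826
P(4) = 228000 / (1 + 29.97826·e^(−0.0908·4)) = 228000 / (1 + 29.97826·0.695447)
= 228000 / 21.8483 ≈ 10435.59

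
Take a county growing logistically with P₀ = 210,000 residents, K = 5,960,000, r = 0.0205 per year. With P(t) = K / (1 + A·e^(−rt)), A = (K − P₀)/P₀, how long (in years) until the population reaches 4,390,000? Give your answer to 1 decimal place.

A = (5960000 − 210000)/210000 = 27.38095
4390000 = 5960000/(1 + 27.38095·e^(−0.0205t)) → 1 + 27.38095·e^(−0.0205t) = 1.35763
e^(−0.0205t) = 0.013061 → t = ln(76.56203)/0.0205 = 4.3381/0.0205

t ≈ 211.6 years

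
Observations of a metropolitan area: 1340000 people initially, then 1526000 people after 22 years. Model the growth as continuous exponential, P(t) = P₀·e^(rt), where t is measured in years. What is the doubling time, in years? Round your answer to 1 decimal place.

r = ln(1526000/1340000) / 22 = ln(1.13881) / 22 ≈ 0.005908 per year
doubling time = ln 2 / |r| = 0.69315 / 0.005908

doubling time ≈ 117.3 years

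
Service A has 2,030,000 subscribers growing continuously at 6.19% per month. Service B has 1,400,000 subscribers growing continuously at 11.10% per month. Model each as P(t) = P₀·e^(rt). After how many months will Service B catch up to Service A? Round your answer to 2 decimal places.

t ≈ 7.57 months

2030000·e^(0.0619t) = 1400000·e^(0.111t)
2030000/1400000 = e^((0.111 − 0.0619)t) → ln(1.45) = 0.0491·t
t = 0.37156 / 0.0491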